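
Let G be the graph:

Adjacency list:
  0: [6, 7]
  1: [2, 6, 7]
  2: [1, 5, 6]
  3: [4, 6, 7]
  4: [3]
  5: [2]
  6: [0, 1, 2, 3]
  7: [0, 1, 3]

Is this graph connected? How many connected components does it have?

Checking connectivity: the graph has 1 connected component(s).
All vertices are reachable from each other. The graph IS connected.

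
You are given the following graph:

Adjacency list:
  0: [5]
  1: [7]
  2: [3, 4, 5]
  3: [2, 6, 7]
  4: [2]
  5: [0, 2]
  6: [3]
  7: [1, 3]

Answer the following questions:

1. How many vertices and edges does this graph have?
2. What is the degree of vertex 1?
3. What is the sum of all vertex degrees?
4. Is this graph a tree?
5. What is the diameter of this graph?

Count: 8 vertices, 7 edges.
Vertex 1 has neighbors [7], degree = 1.
Handshaking lemma: 2 * 7 = 14.
A graph is a tree iff it is connected and has exactly n-1 edges. This graph is connected (all 8 vertices in one component) and has 8-1 = 7 edges. It is a tree.
Diameter (longest shortest path) = 5.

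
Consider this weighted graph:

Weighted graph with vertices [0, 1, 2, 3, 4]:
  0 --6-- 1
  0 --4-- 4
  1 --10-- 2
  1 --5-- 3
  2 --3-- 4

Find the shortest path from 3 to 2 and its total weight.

Using Dijkstra's algorithm from vertex 3:
Shortest path: 3 -> 1 -> 2
Total weight: 5 + 10 = 15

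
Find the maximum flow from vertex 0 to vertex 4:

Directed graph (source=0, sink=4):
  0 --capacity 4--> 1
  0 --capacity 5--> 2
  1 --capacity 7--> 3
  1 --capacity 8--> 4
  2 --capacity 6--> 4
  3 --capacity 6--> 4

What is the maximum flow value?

Computing max flow:
  Flow on (0->1): 4/4
  Flow on (0->2): 5/5
  Flow on (1->4): 4/8
  Flow on (2->4): 5/6
Maximum flow = 9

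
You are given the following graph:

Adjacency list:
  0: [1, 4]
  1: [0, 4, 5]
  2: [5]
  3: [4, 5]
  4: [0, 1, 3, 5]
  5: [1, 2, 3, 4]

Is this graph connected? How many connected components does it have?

Checking connectivity: the graph has 1 connected component(s).
All vertices are reachable from each other. The graph IS connected.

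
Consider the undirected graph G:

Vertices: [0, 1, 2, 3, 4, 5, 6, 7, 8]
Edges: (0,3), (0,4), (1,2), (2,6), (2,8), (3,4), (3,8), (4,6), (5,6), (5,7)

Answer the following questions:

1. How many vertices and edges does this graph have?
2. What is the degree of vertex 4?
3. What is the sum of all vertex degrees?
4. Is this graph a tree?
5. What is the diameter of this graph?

Count: 9 vertices, 10 edges.
Vertex 4 has neighbors [0, 3, 6], degree = 3.
Handshaking lemma: 2 * 10 = 20.
A tree on 9 vertices has 8 edges. This graph has 10 edges (2 extra). Not a tree.
Diameter (longest shortest path) = 4.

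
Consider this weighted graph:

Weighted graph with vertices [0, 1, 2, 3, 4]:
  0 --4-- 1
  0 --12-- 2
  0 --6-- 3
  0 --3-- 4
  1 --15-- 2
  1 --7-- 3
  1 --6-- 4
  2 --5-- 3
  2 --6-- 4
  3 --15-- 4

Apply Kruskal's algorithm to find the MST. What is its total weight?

Applying Kruskal's algorithm (sort edges by weight, add if no cycle):
  Add (0,4) w=3
  Add (0,1) w=4
  Add (2,3) w=5
  Add (0,3) w=6
  Skip (1,4) w=6 (creates cycle)
  Skip (2,4) w=6 (creates cycle)
  Skip (1,3) w=7 (creates cycle)
  Skip (0,2) w=12 (creates cycle)
  Skip (1,2) w=15 (creates cycle)
  Skip (3,4) w=15 (creates cycle)
MST weight = 18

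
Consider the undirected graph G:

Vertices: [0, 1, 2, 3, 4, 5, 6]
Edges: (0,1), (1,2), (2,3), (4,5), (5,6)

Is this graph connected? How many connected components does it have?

Checking connectivity: the graph has 2 connected component(s).
Components: [[0, 1, 2, 3], [4, 5, 6]]. The graph is NOT connected.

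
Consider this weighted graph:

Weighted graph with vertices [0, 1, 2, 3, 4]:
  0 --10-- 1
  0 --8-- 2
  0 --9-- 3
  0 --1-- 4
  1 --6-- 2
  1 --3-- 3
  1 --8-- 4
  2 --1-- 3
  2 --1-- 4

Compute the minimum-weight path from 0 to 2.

Using Dijkstra's algorithm from vertex 0:
Shortest path: 0 -> 4 -> 2
Total weight: 1 + 1 = 2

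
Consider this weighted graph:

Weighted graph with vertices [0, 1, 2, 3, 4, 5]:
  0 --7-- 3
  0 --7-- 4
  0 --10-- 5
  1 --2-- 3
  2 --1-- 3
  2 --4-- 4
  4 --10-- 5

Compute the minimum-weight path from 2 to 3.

Using Dijkstra's algorithm from vertex 2:
Shortest path: 2 -> 3
Total weight: 1 = 1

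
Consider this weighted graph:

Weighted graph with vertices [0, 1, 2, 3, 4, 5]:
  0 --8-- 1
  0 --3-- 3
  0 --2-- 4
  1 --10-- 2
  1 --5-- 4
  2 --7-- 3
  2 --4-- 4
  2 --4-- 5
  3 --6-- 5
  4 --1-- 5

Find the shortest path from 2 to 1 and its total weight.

Using Dijkstra's algorithm from vertex 2:
Shortest path: 2 -> 4 -> 1
Total weight: 4 + 5 = 9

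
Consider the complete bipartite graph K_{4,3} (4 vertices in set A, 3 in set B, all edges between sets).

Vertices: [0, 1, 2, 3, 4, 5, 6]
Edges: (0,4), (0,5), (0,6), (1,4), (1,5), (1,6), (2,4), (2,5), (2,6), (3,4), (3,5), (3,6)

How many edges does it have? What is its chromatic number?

K_{4,3} has 4 * 3 = 12 edges.
Bipartite graphs have chromatic number 2 (color each partition differently).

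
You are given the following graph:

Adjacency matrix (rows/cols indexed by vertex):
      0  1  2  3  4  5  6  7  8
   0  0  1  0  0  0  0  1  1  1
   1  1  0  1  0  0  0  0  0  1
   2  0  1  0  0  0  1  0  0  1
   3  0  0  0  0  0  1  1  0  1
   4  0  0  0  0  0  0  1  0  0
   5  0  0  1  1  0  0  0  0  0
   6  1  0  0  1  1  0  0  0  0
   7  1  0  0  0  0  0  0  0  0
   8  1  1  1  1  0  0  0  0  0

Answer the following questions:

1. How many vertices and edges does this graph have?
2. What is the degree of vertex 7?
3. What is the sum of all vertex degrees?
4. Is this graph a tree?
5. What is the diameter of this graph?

Count: 9 vertices, 12 edges.
Vertex 7 has neighbors [0], degree = 1.
Handshaking lemma: 2 * 12 = 24.
A tree on 9 vertices has 8 edges. This graph has 12 edges (4 extra). Not a tree.
Diameter (longest shortest path) = 4.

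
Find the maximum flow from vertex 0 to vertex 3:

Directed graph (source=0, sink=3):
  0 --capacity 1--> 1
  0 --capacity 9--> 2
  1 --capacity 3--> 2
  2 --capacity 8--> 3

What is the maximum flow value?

Computing max flow:
  Flow on (0->1): 1/1
  Flow on (0->2): 7/9
  Flow on (1->2): 1/3
  Flow on (2->3): 8/8
Maximum flow = 8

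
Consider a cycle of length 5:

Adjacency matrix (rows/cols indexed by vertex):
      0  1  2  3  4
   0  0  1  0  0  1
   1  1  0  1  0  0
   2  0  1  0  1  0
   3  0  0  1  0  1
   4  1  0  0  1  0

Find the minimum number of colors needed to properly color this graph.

This is an odd cycle (C_5). Odd cycles are not bipartite (any 2-coloring forces two adjacent vertices to match), and 3 colors suffice.
Chromatic number = 3.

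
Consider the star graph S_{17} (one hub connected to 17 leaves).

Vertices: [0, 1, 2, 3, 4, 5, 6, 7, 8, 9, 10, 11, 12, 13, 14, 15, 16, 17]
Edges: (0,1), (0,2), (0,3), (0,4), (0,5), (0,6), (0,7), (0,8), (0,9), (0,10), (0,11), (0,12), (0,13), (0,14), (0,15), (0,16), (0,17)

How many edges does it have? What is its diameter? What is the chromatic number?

Star graph S_{17}: the hub connects to all 17 leaves.
Edges = 17.
Diameter = 2 (any leaf to hub is 1, leaf to leaf through hub is 2).
Star graphs are bipartite (hub vs leaves), so chromatic number = 2.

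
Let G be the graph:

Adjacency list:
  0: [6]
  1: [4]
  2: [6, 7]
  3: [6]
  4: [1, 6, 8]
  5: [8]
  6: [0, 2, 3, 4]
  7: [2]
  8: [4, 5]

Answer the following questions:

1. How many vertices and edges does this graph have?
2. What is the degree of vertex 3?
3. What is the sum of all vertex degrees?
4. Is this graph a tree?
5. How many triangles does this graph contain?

Count: 9 vertices, 8 edges.
Vertex 3 has neighbors [6], degree = 1.
Handshaking lemma: 2 * 8 = 16.
A graph is a tree iff it is connected and has exactly n-1 edges. This graph is connected (all 9 vertices in one component) and has 9-1 = 8 edges. It is a tree.
Number of triangles = 0.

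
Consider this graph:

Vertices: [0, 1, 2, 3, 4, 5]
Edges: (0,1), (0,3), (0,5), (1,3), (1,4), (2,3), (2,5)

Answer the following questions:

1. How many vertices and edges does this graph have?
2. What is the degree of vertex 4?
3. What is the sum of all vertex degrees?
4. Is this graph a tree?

Count: 6 vertices, 7 edges.
Vertex 4 has neighbors [1], degree = 1.
Handshaking lemma: 2 * 7 = 14.
A tree on 6 vertices has 5 edges. This graph has 7 edges (2 extra). Not a tree.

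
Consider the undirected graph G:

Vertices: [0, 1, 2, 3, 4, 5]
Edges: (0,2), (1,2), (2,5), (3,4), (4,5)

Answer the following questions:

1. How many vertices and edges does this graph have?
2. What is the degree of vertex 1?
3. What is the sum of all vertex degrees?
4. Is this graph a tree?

Count: 6 vertices, 5 edges.
Vertex 1 has neighbors [2], degree = 1.
Handshaking lemma: 2 * 5 = 10.
A graph is a tree iff it is connected and has exactly n-1 edges. This graph is connected (all 6 vertices in one component) and has 6-1 = 5 edges. It is a tree.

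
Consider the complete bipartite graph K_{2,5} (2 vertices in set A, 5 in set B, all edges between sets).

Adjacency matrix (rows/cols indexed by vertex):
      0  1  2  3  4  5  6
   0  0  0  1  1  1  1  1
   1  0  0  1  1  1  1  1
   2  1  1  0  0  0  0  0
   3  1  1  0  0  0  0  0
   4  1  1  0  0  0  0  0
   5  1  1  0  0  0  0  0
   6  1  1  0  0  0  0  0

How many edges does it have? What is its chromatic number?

K_{2,5} has 2 * 5 = 10 edges.
Bipartite graphs have chromatic number 2 (color each partition differently).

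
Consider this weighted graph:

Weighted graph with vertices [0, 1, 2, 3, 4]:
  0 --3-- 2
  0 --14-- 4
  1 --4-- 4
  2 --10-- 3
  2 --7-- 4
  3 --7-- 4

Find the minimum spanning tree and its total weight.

Applying Kruskal's algorithm (sort edges by weight, add if no cycle):
  Add (0,2) w=3
  Add (1,4) w=4
  Add (2,4) w=7
  Add (3,4) w=7
  Skip (2,3) w=10 (creates cycle)
  Skip (0,4) w=14 (creates cycle)
MST weight = 21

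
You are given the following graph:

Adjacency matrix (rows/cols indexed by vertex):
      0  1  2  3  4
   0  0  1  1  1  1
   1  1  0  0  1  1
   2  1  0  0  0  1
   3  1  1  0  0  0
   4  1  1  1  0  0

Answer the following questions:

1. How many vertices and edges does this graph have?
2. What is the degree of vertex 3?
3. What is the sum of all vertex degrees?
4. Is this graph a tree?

Count: 5 vertices, 7 edges.
Vertex 3 has neighbors [0, 1], degree = 2.
Handshaking lemma: 2 * 7 = 14.
A tree on 5 vertices has 4 edges. This graph has 7 edges (3 extra). Not a tree.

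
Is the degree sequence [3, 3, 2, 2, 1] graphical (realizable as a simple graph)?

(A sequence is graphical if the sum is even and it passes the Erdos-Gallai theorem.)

Sum of degrees = 11. Sum is odd, so the sequence is NOT graphical.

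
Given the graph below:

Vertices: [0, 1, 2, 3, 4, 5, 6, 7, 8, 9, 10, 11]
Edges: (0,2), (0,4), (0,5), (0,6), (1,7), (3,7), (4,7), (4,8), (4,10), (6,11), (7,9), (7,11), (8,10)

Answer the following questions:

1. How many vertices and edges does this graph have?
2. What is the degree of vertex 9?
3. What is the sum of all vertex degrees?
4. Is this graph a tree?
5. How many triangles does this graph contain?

Count: 12 vertices, 13 edges.
Vertex 9 has neighbors [7], degree = 1.
Handshaking lemma: 2 * 13 = 26.
A tree on 12 vertices has 11 edges. This graph has 13 edges (2 extra). Not a tree.
Number of triangles = 1.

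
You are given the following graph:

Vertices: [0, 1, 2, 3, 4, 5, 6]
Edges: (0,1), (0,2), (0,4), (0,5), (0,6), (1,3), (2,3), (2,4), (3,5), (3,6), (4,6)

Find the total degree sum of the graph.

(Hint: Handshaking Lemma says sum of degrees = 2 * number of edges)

Count edges: 11 edges.
By Handshaking Lemma: sum of degrees = 2 * 11 = 22.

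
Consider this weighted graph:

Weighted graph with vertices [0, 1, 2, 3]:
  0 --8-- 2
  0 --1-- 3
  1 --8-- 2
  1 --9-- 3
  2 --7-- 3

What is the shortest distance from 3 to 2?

Using Dijkstra's algorithm from vertex 3:
Shortest path: 3 -> 2
Total weight: 7 = 7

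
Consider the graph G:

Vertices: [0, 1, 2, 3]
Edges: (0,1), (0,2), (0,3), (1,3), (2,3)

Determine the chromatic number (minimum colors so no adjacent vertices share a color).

The graph has a maximum clique of size 3 (lower bound on chromatic number).
A valid 3-coloring: {0: 0, 1: 2, 2: 2, 3: 1}.
Chromatic number = 3.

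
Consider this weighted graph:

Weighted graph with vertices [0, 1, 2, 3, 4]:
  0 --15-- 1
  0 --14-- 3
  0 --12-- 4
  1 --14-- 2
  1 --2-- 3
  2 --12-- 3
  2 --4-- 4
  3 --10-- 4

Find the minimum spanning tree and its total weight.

Applying Kruskal's algorithm (sort edges by weight, add if no cycle):
  Add (1,3) w=2
  Add (2,4) w=4
  Add (3,4) w=10
  Add (0,4) w=12
  Skip (2,3) w=12 (creates cycle)
  Skip (0,3) w=14 (creates cycle)
  Skip (1,2) w=14 (creates cycle)
  Skip (0,1) w=15 (creates cycle)
MST weight = 28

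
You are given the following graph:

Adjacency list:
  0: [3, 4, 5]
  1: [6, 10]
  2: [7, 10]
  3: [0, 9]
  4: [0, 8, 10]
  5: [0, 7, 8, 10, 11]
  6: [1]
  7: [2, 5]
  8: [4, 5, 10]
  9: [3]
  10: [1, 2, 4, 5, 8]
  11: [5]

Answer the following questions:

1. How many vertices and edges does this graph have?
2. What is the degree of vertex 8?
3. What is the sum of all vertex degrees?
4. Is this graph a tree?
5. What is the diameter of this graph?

Count: 12 vertices, 15 edges.
Vertex 8 has neighbors [4, 5, 10], degree = 3.
Handshaking lemma: 2 * 15 = 30.
A tree on 12 vertices has 11 edges. This graph has 15 edges (4 extra). Not a tree.
Diameter (longest shortest path) = 6.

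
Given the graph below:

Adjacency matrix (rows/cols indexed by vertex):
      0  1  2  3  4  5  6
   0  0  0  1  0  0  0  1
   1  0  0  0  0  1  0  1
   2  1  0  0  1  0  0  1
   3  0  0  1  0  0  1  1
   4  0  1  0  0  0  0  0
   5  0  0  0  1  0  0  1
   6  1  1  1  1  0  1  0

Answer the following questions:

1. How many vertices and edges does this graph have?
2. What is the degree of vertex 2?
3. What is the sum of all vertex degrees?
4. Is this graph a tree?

Count: 7 vertices, 9 edges.
Vertex 2 has neighbors [0, 3, 6], degree = 3.
Handshaking lemma: 2 * 9 = 18.
A tree on 7 vertices has 6 edges. This graph has 9 edges (3 extra). Not a tree.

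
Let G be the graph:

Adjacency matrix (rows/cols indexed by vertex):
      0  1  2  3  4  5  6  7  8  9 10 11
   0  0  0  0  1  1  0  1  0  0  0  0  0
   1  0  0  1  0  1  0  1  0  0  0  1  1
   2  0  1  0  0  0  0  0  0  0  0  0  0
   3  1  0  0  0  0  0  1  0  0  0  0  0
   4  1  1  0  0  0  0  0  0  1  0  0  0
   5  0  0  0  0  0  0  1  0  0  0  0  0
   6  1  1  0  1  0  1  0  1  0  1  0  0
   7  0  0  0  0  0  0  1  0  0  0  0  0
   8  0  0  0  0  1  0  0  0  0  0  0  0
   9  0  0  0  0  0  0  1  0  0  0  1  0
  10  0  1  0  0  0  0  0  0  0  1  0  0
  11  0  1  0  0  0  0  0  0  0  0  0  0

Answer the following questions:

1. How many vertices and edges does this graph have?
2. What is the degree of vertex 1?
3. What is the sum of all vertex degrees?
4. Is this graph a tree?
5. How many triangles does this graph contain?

Count: 12 vertices, 14 edges.
Vertex 1 has neighbors [2, 4, 6, 10, 11], degree = 5.
Handshaking lemma: 2 * 14 = 28.
A tree on 12 vertices has 11 edges. This graph has 14 edges (3 extra). Not a tree.
Number of triangles = 1.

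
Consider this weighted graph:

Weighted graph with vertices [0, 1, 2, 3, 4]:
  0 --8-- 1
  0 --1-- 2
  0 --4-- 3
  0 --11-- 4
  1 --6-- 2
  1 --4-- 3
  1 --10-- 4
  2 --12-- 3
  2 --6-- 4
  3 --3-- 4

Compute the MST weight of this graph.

Applying Kruskal's algorithm (sort edges by weight, add if no cycle):
  Add (0,2) w=1
  Add (3,4) w=3
  Add (0,3) w=4
  Add (1,3) w=4
  Skip (1,2) w=6 (creates cycle)
  Skip (2,4) w=6 (creates cycle)
  Skip (0,1) w=8 (creates cycle)
  Skip (1,4) w=10 (creates cycle)
  Skip (0,4) w=11 (creates cycle)
  Skip (2,3) w=12 (creates cycle)
MST weight = 12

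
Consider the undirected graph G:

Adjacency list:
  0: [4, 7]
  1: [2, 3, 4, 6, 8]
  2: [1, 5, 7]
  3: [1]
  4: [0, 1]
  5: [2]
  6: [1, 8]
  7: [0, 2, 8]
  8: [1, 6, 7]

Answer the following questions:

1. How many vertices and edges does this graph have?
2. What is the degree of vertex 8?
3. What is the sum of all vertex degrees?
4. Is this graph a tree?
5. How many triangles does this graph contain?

Count: 9 vertices, 11 edges.
Vertex 8 has neighbors [1, 6, 7], degree = 3.
Handshaking lemma: 2 * 11 = 22.
A tree on 9 vertices has 8 edges. This graph has 11 edges (3 extra). Not a tree.
Number of triangles = 1.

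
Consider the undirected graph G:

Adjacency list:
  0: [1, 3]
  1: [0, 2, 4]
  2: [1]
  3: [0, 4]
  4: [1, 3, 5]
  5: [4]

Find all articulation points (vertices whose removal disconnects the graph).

An articulation point is a vertex whose removal disconnects the graph.
Articulation points: [1, 4]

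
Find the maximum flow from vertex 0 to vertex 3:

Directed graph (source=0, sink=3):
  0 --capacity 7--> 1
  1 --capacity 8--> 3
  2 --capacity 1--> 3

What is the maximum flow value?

Computing max flow:
  Flow on (0->1): 7/7
  Flow on (1->3): 7/8
Maximum flow = 7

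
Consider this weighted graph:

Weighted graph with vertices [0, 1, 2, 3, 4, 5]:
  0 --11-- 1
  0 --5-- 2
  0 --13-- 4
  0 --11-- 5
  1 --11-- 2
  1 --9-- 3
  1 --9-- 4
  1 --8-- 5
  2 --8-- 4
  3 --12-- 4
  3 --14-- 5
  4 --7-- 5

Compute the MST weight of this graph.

Applying Kruskal's algorithm (sort edges by weight, add if no cycle):
  Add (0,2) w=5
  Add (4,5) w=7
  Add (1,5) w=8
  Add (2,4) w=8
  Skip (1,4) w=9 (creates cycle)
  Add (1,3) w=9
  Skip (0,1) w=11 (creates cycle)
  Skip (0,5) w=11 (creates cycle)
  Skip (1,2) w=11 (creates cycle)
  Skip (3,4) w=12 (creates cycle)
  Skip (0,4) w=13 (creates cycle)
  Skip (3,5) w=14 (creates cycle)
MST weight = 37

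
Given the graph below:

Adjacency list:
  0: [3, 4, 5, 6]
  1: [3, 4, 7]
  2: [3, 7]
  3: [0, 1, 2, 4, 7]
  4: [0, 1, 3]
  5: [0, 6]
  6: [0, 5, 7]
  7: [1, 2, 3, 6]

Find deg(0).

Vertex 0 has neighbors [3, 4, 5, 6], so deg(0) = 4.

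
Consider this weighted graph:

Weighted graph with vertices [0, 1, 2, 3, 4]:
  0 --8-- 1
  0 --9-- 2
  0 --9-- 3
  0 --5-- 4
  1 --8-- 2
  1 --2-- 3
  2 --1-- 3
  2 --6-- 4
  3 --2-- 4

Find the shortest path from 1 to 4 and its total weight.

Using Dijkstra's algorithm from vertex 1:
Shortest path: 1 -> 3 -> 4
Total weight: 2 + 2 = 4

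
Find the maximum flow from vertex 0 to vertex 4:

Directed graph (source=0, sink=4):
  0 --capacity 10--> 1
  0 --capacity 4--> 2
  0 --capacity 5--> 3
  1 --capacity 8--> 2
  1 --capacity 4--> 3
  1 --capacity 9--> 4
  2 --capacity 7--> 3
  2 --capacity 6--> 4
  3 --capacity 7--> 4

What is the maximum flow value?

Computing max flow:
  Flow on (0->1): 10/10
  Flow on (0->2): 4/4
  Flow on (0->3): 5/5
  Flow on (1->2): 1/8
  Flow on (1->4): 9/9
  Flow on (2->4): 5/6
  Flow on (3->4): 5/7
Maximum flow = 19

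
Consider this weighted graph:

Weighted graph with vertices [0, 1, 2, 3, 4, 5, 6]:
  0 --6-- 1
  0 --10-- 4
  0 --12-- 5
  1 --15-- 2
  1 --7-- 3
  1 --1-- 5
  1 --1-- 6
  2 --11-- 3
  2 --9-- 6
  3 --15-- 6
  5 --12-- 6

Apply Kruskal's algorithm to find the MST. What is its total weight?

Applying Kruskal's algorithm (sort edges by weight, add if no cycle):
  Add (1,6) w=1
  Add (1,5) w=1
  Add (0,1) w=6
  Add (1,3) w=7
  Add (2,6) w=9
  Add (0,4) w=10
  Skip (2,3) w=11 (creates cycle)
  Skip (0,5) w=12 (creates cycle)
  Skip (5,6) w=12 (creates cycle)
  Skip (1,2) w=15 (creates cycle)
  Skip (3,6) w=15 (creates cycle)
MST weight = 34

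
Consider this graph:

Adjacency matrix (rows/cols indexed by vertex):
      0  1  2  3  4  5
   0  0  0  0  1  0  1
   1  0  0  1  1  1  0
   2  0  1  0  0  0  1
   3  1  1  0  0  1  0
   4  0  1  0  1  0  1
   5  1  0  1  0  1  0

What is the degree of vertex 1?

Vertex 1 has neighbors [2, 3, 4], so deg(1) = 3.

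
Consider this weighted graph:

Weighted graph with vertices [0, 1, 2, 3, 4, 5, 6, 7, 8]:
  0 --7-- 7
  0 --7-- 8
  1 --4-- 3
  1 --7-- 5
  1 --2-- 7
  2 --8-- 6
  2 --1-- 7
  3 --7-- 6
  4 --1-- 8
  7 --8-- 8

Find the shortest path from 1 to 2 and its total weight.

Using Dijkstra's algorithm from vertex 1:
Shortest path: 1 -> 7 -> 2
Total weight: 2 + 1 = 3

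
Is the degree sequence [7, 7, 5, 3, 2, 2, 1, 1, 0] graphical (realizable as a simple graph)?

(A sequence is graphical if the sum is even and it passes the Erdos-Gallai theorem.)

Sum of degrees = 28. Sum is even but fails Erdos-Gallai. The sequence is NOT graphical.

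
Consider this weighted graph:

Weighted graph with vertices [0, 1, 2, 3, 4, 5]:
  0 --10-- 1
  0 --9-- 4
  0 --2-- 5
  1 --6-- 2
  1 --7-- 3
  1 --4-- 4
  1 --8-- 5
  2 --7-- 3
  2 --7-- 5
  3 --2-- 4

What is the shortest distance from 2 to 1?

Using Dijkstra's algorithm from vertex 2:
Shortest path: 2 -> 1
Total weight: 6 = 6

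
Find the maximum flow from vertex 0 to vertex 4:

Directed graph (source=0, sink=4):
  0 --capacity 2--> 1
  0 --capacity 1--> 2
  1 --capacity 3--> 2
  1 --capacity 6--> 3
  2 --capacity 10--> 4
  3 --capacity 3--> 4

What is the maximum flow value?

Computing max flow:
  Flow on (0->1): 2/2
  Flow on (0->2): 1/1
  Flow on (1->2): 2/3
  Flow on (2->4): 3/10
Maximum flow = 3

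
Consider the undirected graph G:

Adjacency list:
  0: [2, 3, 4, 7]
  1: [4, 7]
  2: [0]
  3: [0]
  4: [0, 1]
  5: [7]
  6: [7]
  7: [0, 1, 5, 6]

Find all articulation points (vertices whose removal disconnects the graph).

An articulation point is a vertex whose removal disconnects the graph.
Articulation points: [0, 7]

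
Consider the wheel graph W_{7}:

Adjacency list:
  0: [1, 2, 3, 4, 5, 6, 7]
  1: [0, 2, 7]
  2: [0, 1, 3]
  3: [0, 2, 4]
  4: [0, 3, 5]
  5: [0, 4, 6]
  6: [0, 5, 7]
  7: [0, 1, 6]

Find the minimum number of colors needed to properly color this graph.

W_{7} = C_{7} plus a hub adjacent to every cycle vertex.
The outer cycle needs 3 colors (odd cycle); the hub is adjacent to all of them so needs a fresh color.
Chromatic number = 3 + 1 = 4.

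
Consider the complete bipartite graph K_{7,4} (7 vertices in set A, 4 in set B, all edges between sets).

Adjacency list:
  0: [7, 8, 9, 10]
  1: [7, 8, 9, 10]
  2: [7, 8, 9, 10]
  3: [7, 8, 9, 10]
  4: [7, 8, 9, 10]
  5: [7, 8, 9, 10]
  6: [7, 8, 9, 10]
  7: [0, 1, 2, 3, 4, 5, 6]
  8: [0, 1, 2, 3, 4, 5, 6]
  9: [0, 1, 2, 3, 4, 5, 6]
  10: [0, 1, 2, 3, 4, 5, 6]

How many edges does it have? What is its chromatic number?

K_{7,4} has 7 * 4 = 28 edges.
Bipartite graphs have chromatic number 2 (color each partition differently).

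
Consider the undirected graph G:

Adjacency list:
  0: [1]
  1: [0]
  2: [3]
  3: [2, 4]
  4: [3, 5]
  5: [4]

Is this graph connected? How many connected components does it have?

Checking connectivity: the graph has 2 connected component(s).
Components: [[0, 1], [2, 3, 4, 5]]. The graph is NOT connected.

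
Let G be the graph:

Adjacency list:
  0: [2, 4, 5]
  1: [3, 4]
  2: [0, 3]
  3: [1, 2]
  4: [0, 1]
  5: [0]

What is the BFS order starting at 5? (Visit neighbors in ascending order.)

BFS from vertex 5 (neighbors processed in ascending order):
Visit order: 5, 0, 2, 4, 3, 1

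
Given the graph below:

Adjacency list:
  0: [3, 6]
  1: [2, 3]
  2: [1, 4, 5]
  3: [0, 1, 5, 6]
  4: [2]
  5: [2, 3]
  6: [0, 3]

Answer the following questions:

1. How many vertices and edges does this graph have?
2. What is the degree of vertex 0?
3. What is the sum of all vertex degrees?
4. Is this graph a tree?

Count: 7 vertices, 8 edges.
Vertex 0 has neighbors [3, 6], degree = 2.
Handshaking lemma: 2 * 8 = 16.
A tree on 7 vertices has 6 edges. This graph has 8 edges (2 extra). Not a tree.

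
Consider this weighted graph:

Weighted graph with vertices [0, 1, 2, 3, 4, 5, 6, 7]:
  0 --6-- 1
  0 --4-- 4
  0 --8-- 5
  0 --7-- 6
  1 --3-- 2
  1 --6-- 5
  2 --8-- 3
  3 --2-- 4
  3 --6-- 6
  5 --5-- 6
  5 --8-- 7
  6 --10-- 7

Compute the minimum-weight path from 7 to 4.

Using Dijkstra's algorithm from vertex 7:
Shortest path: 7 -> 6 -> 3 -> 4
Total weight: 10 + 6 + 2 = 18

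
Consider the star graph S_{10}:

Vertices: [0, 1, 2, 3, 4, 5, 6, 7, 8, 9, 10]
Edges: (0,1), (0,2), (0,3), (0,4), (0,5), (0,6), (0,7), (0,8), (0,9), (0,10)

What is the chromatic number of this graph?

S_{10} has one hub adjacent to 10 leaves; leaves are pairwise non-adjacent.
Color the hub 0 and every leaf 1.
Chromatic number = 2.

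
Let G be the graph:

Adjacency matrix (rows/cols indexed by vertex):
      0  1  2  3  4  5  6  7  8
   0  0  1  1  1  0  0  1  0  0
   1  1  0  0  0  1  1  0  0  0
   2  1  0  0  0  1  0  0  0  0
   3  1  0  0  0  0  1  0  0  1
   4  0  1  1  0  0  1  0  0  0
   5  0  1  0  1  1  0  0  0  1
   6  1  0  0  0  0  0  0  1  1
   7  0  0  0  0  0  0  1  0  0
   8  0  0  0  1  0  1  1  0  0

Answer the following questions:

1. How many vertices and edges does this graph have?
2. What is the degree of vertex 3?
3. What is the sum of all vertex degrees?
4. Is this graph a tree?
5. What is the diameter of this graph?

Count: 9 vertices, 13 edges.
Vertex 3 has neighbors [0, 5, 8], degree = 3.
Handshaking lemma: 2 * 13 = 26.
A tree on 9 vertices has 8 edges. This graph has 13 edges (5 extra). Not a tree.
Diameter (longest shortest path) = 4.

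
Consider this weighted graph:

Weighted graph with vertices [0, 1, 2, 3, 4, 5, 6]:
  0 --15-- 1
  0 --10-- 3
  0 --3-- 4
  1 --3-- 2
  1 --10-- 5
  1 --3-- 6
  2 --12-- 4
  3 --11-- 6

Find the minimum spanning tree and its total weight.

Applying Kruskal's algorithm (sort edges by weight, add if no cycle):
  Add (0,4) w=3
  Add (1,6) w=3
  Add (1,2) w=3
  Add (0,3) w=10
  Add (1,5) w=10
  Add (3,6) w=11
  Skip (2,4) w=12 (creates cycle)
  Skip (0,1) w=15 (creates cycle)
MST weight = 40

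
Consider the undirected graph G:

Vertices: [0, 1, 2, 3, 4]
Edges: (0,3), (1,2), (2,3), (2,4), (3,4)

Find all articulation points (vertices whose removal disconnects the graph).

An articulation point is a vertex whose removal disconnects the graph.
Articulation points: [2, 3]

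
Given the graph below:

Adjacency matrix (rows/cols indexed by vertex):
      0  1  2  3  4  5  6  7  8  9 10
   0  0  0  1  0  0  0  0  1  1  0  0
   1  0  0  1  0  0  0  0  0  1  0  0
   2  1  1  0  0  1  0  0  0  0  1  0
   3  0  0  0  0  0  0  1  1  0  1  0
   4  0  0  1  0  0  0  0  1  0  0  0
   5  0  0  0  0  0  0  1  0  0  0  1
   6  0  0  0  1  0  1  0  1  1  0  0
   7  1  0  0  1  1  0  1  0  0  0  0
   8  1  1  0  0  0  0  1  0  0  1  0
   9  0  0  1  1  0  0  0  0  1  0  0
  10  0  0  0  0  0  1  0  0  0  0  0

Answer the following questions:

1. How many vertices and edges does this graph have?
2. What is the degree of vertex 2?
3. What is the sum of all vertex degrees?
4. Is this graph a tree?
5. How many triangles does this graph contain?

Count: 11 vertices, 16 edges.
Vertex 2 has neighbors [0, 1, 4, 9], degree = 4.
Handshaking lemma: 2 * 16 = 32.
A tree on 11 vertices has 10 edges. This graph has 16 edges (6 extra). Not a tree.
Number of triangles = 1.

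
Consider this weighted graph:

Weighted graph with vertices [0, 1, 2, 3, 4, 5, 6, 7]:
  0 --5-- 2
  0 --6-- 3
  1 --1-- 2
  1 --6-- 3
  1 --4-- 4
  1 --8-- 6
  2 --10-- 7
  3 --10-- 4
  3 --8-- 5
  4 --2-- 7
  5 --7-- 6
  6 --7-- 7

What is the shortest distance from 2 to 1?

Using Dijkstra's algorithm from vertex 2:
Shortest path: 2 -> 1
Total weight: 1 = 1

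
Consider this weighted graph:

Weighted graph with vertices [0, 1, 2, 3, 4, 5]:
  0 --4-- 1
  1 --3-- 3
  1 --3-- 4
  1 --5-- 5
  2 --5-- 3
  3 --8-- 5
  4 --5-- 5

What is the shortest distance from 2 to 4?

Using Dijkstra's algorithm from vertex 2:
Shortest path: 2 -> 3 -> 1 -> 4
Total weight: 5 + 3 + 3 = 11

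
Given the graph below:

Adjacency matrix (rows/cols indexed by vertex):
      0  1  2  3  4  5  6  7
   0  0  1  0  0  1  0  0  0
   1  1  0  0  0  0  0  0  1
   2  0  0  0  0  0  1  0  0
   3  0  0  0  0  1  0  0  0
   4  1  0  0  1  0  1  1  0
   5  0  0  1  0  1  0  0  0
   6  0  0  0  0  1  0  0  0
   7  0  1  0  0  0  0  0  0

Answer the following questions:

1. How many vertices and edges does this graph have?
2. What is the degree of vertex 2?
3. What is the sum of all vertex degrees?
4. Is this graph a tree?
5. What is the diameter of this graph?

Count: 8 vertices, 7 edges.
Vertex 2 has neighbors [5], degree = 1.
Handshaking lemma: 2 * 7 = 14.
A graph is a tree iff it is connected and has exactly n-1 edges. This graph is connected (all 8 vertices in one component) and has 8-1 = 7 edges. It is a tree.
Diameter (longest shortest path) = 5.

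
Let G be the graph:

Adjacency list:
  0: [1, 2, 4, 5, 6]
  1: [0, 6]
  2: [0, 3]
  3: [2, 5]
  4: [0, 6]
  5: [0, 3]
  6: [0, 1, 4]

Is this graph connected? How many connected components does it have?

Checking connectivity: the graph has 1 connected component(s).
All vertices are reachable from each other. The graph IS connected.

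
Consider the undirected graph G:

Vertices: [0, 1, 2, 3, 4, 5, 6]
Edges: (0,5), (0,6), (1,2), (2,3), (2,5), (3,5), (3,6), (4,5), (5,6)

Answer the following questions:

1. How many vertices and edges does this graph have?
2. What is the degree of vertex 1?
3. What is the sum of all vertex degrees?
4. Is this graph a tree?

Count: 7 vertices, 9 edges.
Vertex 1 has neighbors [2], degree = 1.
Handshaking lemma: 2 * 9 = 18.
A tree on 7 vertices has 6 edges. This graph has 9 edges (3 extra). Not a tree.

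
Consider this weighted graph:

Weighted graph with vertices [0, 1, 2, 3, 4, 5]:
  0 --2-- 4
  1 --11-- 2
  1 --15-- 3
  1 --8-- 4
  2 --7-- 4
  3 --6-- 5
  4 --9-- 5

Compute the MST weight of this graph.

Applying Kruskal's algorithm (sort edges by weight, add if no cycle):
  Add (0,4) w=2
  Add (3,5) w=6
  Add (2,4) w=7
  Add (1,4) w=8
  Add (4,5) w=9
  Skip (1,2) w=11 (creates cycle)
  Skip (1,3) w=15 (creates cycle)
MST weight = 32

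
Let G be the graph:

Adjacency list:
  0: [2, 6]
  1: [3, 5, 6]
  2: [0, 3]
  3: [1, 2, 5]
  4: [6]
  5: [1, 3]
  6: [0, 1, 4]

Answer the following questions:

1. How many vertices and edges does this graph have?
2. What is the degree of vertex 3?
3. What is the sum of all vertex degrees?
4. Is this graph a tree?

Count: 7 vertices, 8 edges.
Vertex 3 has neighbors [1, 2, 5], degree = 3.
Handshaking lemma: 2 * 8 = 16.
A tree on 7 vertices has 6 edges. This graph has 8 edges (2 extra). Not a tree.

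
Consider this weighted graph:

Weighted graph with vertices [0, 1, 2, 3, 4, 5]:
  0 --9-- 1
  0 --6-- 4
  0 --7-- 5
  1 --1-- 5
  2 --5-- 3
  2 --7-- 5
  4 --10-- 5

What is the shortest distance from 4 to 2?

Using Dijkstra's algorithm from vertex 4:
Shortest path: 4 -> 5 -> 2
Total weight: 10 + 7 = 17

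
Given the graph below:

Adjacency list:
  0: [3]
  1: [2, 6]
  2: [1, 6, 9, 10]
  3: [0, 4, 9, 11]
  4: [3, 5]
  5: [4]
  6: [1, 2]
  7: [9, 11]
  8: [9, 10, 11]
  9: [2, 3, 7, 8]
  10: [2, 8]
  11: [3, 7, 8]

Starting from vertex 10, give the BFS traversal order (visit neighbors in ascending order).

BFS from vertex 10 (neighbors processed in ascending order):
Visit order: 10, 2, 8, 1, 6, 9, 11, 3, 7, 0, 4, 5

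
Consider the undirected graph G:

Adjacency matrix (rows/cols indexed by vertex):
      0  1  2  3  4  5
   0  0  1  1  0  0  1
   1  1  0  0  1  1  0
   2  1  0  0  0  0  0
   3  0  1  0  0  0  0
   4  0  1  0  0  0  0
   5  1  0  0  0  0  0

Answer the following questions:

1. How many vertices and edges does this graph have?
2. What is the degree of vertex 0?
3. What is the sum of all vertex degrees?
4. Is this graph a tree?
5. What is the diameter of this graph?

Count: 6 vertices, 5 edges.
Vertex 0 has neighbors [1, 2, 5], degree = 3.
Handshaking lemma: 2 * 5 = 10.
A graph is a tree iff it is connected and has exactly n-1 edges. This graph is connected (all 6 vertices in one component) and has 6-1 = 5 edges. It is a tree.
Diameter (longest shortest path) = 3.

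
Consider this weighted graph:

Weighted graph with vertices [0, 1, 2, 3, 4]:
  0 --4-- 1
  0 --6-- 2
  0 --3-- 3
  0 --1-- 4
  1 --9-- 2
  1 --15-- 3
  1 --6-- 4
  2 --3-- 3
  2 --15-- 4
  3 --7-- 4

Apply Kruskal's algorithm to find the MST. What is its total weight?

Applying Kruskal's algorithm (sort edges by weight, add if no cycle):
  Add (0,4) w=1
  Add (0,3) w=3
  Add (2,3) w=3
  Add (0,1) w=4
  Skip (0,2) w=6 (creates cycle)
  Skip (1,4) w=6 (creates cycle)
  Skip (3,4) w=7 (creates cycle)
  Skip (1,2) w=9 (creates cycle)
  Skip (1,3) w=15 (creates cycle)
  Skip (2,4) w=15 (creates cycle)
MST weight = 11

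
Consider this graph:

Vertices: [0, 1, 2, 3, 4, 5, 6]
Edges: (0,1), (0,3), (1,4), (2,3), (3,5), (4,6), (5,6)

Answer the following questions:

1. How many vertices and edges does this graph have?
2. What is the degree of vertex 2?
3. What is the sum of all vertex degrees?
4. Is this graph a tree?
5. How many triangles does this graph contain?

Count: 7 vertices, 7 edges.
Vertex 2 has neighbors [3], degree = 1.
Handshaking lemma: 2 * 7 = 14.
A tree on 7 vertices has 6 edges. This graph has 7 edges (1 extra). Not a tree.
Number of triangles = 0.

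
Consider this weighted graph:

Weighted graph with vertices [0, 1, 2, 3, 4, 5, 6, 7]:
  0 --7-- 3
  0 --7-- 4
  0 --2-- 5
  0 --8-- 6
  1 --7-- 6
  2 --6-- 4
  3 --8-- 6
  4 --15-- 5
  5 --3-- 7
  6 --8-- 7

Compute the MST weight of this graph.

Applying Kruskal's algorithm (sort edges by weight, add if no cycle):
  Add (0,5) w=2
  Add (5,7) w=3
  Add (2,4) w=6
  Add (0,4) w=7
  Add (0,3) w=7
  Add (1,6) w=7
  Add (0,6) w=8
  Skip (3,6) w=8 (creates cycle)
  Skip (6,7) w=8 (creates cycle)
  Skip (4,5) w=15 (creates cycle)
MST weight = 40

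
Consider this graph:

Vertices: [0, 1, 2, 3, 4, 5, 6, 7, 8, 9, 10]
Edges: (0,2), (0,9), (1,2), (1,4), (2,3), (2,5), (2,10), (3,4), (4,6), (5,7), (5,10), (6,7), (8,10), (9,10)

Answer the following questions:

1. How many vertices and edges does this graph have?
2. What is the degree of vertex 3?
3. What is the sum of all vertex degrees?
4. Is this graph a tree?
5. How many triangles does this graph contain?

Count: 11 vertices, 14 edges.
Vertex 3 has neighbors [2, 4], degree = 2.
Handshaking lemma: 2 * 14 = 28.
A tree on 11 vertices has 10 edges. This graph has 14 edges (4 extra). Not a tree.
Number of triangles = 1.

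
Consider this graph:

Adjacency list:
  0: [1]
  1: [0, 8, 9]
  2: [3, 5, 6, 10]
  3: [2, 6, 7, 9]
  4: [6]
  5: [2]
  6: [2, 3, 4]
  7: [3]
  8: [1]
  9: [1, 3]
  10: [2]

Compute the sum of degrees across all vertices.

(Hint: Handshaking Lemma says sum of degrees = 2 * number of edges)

Count edges: 11 edges.
By Handshaking Lemma: sum of degrees = 2 * 11 = 22.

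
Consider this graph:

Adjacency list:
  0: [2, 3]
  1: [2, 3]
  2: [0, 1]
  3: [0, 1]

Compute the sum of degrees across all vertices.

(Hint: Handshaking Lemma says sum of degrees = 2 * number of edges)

Count edges: 4 edges.
By Handshaking Lemma: sum of degrees = 2 * 4 = 8.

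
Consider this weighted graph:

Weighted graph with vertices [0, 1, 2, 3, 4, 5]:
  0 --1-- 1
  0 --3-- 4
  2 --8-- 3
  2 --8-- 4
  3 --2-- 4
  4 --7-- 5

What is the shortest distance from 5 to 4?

Using Dijkstra's algorithm from vertex 5:
Shortest path: 5 -> 4
Total weight: 7 = 7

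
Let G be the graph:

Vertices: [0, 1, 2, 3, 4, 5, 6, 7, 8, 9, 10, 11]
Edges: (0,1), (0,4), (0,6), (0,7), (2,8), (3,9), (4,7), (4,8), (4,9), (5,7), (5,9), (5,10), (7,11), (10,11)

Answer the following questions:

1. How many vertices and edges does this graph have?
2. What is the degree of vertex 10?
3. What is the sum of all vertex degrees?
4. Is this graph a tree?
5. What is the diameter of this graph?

Count: 12 vertices, 14 edges.
Vertex 10 has neighbors [5, 11], degree = 2.
Handshaking lemma: 2 * 14 = 28.
A tree on 12 vertices has 11 edges. This graph has 14 edges (3 extra). Not a tree.
Diameter (longest shortest path) = 5.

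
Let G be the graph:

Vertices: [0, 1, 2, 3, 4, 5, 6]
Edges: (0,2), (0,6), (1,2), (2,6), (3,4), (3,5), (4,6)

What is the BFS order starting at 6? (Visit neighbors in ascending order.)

BFS from vertex 6 (neighbors processed in ascending order):
Visit order: 6, 0, 2, 4, 1, 3, 5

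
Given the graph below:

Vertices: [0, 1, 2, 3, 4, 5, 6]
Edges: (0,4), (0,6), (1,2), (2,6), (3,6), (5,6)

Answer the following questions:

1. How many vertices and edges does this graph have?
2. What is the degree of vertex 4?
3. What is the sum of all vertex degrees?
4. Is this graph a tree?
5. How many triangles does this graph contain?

Count: 7 vertices, 6 edges.
Vertex 4 has neighbors [0], degree = 1.
Handshaking lemma: 2 * 6 = 12.
A graph is a tree iff it is connected and has exactly n-1 edges. This graph is connected (all 7 vertices in one component) and has 7-1 = 6 edges. It is a tree.
Number of triangles = 0.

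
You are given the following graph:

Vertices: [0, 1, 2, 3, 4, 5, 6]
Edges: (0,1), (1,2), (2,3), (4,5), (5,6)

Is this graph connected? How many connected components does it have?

Checking connectivity: the graph has 2 connected component(s).
Components: [[0, 1, 2, 3], [4, 5, 6]]. The graph is NOT connected.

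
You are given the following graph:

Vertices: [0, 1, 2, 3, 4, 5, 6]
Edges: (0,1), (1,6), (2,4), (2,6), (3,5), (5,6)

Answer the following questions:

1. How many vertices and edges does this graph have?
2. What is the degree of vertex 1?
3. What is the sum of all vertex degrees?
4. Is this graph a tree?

Count: 7 vertices, 6 edges.
Vertex 1 has neighbors [0, 6], degree = 2.
Handshaking lemma: 2 * 6 = 12.
A graph is a tree iff it is connected and has exactly n-1 edges. This graph is connected (all 7 vertices in one component) and has 7-1 = 6 edges. It is a tree.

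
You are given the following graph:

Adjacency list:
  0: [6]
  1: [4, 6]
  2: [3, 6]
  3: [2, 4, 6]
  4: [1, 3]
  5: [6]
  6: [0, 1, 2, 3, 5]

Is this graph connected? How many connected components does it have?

Checking connectivity: the graph has 1 connected component(s).
All vertices are reachable from each other. The graph IS connected.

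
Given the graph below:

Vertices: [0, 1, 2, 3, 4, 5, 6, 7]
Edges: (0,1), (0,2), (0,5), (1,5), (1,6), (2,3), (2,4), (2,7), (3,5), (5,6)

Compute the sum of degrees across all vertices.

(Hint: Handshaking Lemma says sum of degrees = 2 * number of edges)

Count edges: 10 edges.
By Handshaking Lemma: sum of degrees = 2 * 10 = 20.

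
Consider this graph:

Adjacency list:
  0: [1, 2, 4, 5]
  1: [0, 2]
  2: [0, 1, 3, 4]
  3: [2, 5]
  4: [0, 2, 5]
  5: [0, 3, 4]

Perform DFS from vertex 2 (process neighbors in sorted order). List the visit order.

DFS from vertex 2 (neighbors processed in ascending order):
Visit order: 2, 0, 1, 4, 5, 3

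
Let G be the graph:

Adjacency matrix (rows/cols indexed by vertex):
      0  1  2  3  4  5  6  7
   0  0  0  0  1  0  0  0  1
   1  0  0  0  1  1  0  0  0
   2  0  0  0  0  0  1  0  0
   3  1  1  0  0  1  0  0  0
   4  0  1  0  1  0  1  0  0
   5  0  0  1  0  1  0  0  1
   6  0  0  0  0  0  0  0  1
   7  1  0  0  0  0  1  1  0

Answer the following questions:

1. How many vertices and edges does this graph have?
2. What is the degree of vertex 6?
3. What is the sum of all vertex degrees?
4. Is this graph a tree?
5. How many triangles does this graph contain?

Count: 8 vertices, 9 edges.
Vertex 6 has neighbors [7], degree = 1.
Handshaking lemma: 2 * 9 = 18.
A tree on 8 vertices has 7 edges. This graph has 9 edges (2 extra). Not a tree.
Number of triangles = 1.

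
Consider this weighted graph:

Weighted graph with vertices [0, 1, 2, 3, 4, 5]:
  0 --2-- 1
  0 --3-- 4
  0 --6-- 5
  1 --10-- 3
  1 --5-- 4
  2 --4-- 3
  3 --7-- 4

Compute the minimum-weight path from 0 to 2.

Using Dijkstra's algorithm from vertex 0:
Shortest path: 0 -> 4 -> 3 -> 2
Total weight: 3 + 7 + 4 = 14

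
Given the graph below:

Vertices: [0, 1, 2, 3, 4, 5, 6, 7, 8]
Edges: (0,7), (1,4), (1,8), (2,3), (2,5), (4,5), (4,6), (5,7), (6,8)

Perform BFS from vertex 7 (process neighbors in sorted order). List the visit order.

BFS from vertex 7 (neighbors processed in ascending order):
Visit order: 7, 0, 5, 2, 4, 3, 1, 6, 8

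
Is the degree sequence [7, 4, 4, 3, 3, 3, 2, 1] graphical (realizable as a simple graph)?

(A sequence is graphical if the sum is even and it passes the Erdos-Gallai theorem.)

Sum of degrees = 27. Sum is odd, so the sequence is NOT graphical.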